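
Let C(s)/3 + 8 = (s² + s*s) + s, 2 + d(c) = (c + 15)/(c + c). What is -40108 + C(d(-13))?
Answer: -6778987/169 ≈ -40112.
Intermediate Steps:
d(c) = -2 + (15 + c)/(2*c) (d(c) = -2 + (c + 15)/(c + c) = -2 + (15 + c)/((2*c)) = -2 + (15 + c)*(1/(2*c)) = -2 + (15 + c)/(2*c))
C(s) = -24 + 3*s + 6*s² (C(s) = -24 + 3*((s² + s*s) + s) = -24 + 3*((s² + s²) + s) = -24 + 3*(2*s² + s) = -24 + 3*(s + 2*s²) = -24 + (3*s + 6*s²) = -24 + 3*s + 6*s²)
-40108 + C(d(-13)) = -40108 + (-24 + 3*((3/2)*(5 - 1*(-13))/(-13)) + 6*((3/2)*(5 - 1*(-13))/(-13))²) = -40108 + (-24 + 3*((3/2)*(-1/13)*(5 + 13)) + 6*((3/2)*(-1/13)*(5 + 13))²) = -40108 + (-24 + 3*((3/2)*(-1/13)*18) + 6*((3/2)*(-1/13)*18)²) = -40108 + (-24 + 3*(-27/13) + 6*(-27/13)²) = -40108 + (-24 - 81/13 + 6*(729/169)) = -40108 + (-24 - 81/13 + 4374/169) = -40108 - 735/169 = -6778987/169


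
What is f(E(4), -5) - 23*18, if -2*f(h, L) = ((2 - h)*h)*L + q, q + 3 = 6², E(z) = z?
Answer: -901/2 ≈ -450.50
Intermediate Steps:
q = 33 (q = -3 + 6² = -3 + 36 = 33)
f(h, L) = -33/2 - L*h*(2 - h)/2 (f(h, L) = -(((2 - h)*h)*L + 33)/2 = -((h*(2 - h))*L + 33)/2 = -(L*h*(2 - h) + 33)/2 = -(33 + L*h*(2 - h))/2 = -33/2 - L*h*(2 - h)/2)
f(E(4), -5) - 23*18 = (-33/2 + (½)*(-5)*4² - 1*(-5)*4) - 23*18 = (-33/2 + (½)*(-5)*16 + 20) - 414 = (-33/2 - 40 + 20) - 414 = -73/2 - 414 = -901/2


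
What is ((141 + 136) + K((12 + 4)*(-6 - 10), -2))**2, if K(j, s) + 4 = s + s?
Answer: 72361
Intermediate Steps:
K(j, s) = -4 + 2*s (K(j, s) = -4 + (s + s) = -4 + 2*s)
((141 + 136) + K((12 + 4)*(-6 - 10), -2))**2 = ((141 + 136) + (-4 + 2*(-2)))**2 = (277 + (-4 - 4))**2 = (277 - 8)**2 = 269**2 = 72361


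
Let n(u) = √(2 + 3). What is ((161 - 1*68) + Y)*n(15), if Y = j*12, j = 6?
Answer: 165*√5 ≈ 368.95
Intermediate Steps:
Y = 72 (Y = 6*12 = 72)
n(u) = √5
((161 - 1*68) + Y)*n(15) = ((161 - 1*68) + 72)*√5 = ((161 - 68) + 72)*√5 = (93 + 72)*√5 = 165*√5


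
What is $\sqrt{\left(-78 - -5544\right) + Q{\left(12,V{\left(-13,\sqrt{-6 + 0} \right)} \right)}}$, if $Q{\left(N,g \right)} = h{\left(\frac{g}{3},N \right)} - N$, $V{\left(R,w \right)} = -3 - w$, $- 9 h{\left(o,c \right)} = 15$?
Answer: $\frac{\sqrt{49071}}{3} \approx 73.84$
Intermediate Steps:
$h{\left(o,c \right)} = - \frac{5}{3}$ ($h{\left(o,c \right)} = \left(- \frac{1}{9}\right) 15 = - \frac{5}{3}$)
$Q{\left(N,g \right)} = - \frac{5}{3} - N$
$\sqrt{\left(-78 - -5544\right) + Q{\left(12,V{\left(-13,\sqrt{-6 + 0} \right)} \right)}} = \sqrt{\left(-78 - -5544\right) - \frac{41}{3}} = \sqrt{\left(-78 + 5544\right) - \frac{41}{3}} = \sqrt{5466 - \frac{41}{3}} = \sqrt{\frac{16357}{3}} = \frac{\sqrt{49071}}{3}$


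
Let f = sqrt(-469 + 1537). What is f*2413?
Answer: 4826*sqrt(267) ≈ 78858.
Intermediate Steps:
f = 2*sqrt(267) (f = sqrt(1068) = 2*sqrt(267) ≈ 32.680)
f*2413 = (2*sqrt(267))*2413 = 4826*sqrt(267)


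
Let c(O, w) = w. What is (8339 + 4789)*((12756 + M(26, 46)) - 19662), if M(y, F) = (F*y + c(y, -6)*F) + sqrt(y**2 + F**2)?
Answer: -78584208 + 26256*sqrt(698) ≈ -7.7891e+7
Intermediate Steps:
M(y, F) = sqrt(F**2 + y**2) - 6*F + F*y (M(y, F) = (F*y - 6*F) + sqrt(y**2 + F**2) = (-6*F + F*y) + sqrt(F**2 + y**2) = sqrt(F**2 + y**2) - 6*F + F*y)
(8339 + 4789)*((12756 + M(26, 46)) - 19662) = (8339 + 4789)*((12756 + (sqrt(46**2 + 26**2) - 6*46 + 46*26)) - 19662) = 13128*((12756 + (sqrt(2116 + 676) - 276 + 1196)) - 19662) = 13128*((12756 + (sqrt(2792) - 276 + 1196)) - 19662) = 13128*((12756 + (2*sqrt(698) - 276 + 1196)) - 19662) = 13128*((12756 + (920 + 2*sqrt(698))) - 19662) = 13128*((13676 + 2*sqrt(698)) - 19662) = 13128*(-5986 + 2*sqrt(698)) = -78584208 + 26256*sqrt(698)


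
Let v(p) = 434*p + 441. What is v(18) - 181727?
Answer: -173474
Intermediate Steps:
v(p) = 441 + 434*p
v(18) - 181727 = (441 + 434*18) - 181727 = (441 + 7812) - 181727 = 8253 - 181727 = -173474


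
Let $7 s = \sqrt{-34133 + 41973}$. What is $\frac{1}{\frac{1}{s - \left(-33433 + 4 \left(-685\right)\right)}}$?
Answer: $36173 + 4 \sqrt{10} \approx 36186.0$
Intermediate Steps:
$s = 4 \sqrt{10}$ ($s = \frac{\sqrt{-34133 + 41973}}{7} = \frac{\sqrt{7840}}{7} = \frac{28 \sqrt{10}}{7} = 4 \sqrt{10} \approx 12.649$)
$\frac{1}{\frac{1}{s - \left(-33433 + 4 \left(-685\right)\right)}} = \frac{1}{\frac{1}{4 \sqrt{10} - \left(-33433 + 4 \left(-685\right)\right)}} = \frac{1}{\frac{1}{4 \sqrt{10} + \left(33433 - -2740\right)}} = \frac{1}{\frac{1}{4 \sqrt{10} + \left(33433 + 2740\right)}} = \frac{1}{\frac{1}{4 \sqrt{10} + 36173}} = \frac{1}{\frac{1}{36173 + 4 \sqrt{10}}} = 36173 + 4 \sqrt{10}$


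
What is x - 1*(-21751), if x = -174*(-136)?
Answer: 45415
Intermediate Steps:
x = 23664
x - 1*(-21751) = 23664 - 1*(-21751) = 23664 + 21751 = 45415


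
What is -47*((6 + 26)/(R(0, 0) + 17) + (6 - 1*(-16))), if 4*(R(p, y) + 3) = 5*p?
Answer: -7990/7 ≈ -1141.4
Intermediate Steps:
R(p, y) = -3 + 5*p/4 (R(p, y) = -3 + (5*p)/4 = -3 + 5*p/4)
-47*((6 + 26)/(R(0, 0) + 17) + (6 - 1*(-16))) = -47*((6 + 26)/((-3 + (5/4)*0) + 17) + (6 - 1*(-16))) = -47*(32/((-3 + 0) + 17) + (6 + 16)) = -47*(32/(-3 + 17) + 22) = -47*(32/14 + 22) = -47*(32*(1/14) + 22) = -47*(16/7 + 22) = -47*170/7 = -7990/7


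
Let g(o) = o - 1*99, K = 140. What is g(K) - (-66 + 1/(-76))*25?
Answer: 128541/76 ≈ 1691.3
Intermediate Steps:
g(o) = -99 + o (g(o) = o - 99 = -99 + o)
g(K) - (-66 + 1/(-76))*25 = (-99 + 140) - (-66 + 1/(-76))*25 = 41 - (-66 - 1/76)*25 = 41 - (-5017)*25/76 = 41 - 1*(-125425/76) = 41 + 125425/76 = 128541/76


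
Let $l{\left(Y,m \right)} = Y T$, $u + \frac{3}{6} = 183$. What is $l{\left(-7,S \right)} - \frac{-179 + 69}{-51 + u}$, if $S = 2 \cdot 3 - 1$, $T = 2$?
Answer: $- \frac{3462}{263} \approx -13.163$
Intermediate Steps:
$u = \frac{365}{2}$ ($u = - \frac{1}{2} + 183 = \frac{365}{2} \approx 182.5$)
$S = 5$ ($S = 6 - 1 = 5$)
$l{\left(Y,m \right)} = 2 Y$ ($l{\left(Y,m \right)} = Y 2 = 2 Y$)
$l{\left(-7,S \right)} - \frac{-179 + 69}{-51 + u} = 2 \left(-7\right) - \frac{-179 + 69}{-51 + \frac{365}{2}} = -14 - - \frac{110}{\frac{263}{2}} = -14 - \left(-110\right) \frac{2}{263} = -14 - - \frac{220}{263} = -14 + \frac{220}{263} = - \frac{3462}{263}$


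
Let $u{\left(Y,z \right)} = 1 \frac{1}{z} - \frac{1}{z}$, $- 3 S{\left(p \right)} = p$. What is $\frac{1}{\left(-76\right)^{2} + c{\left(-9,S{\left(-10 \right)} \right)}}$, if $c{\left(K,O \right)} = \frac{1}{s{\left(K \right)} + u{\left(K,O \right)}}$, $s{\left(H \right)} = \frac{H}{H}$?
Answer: $\frac{1}{5777} \approx 0.0001731$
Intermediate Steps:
$S{\left(p \right)} = - \frac{p}{3}$
$u{\left(Y,z \right)} = 0$ ($u{\left(Y,z \right)} = \frac{1}{z} - \frac{1}{z} = 0$)
$s{\left(H \right)} = 1$
$c{\left(K,O \right)} = 1$ ($c{\left(K,O \right)} = \frac{1}{1 + 0} = 1^{-1} = 1$)
$\frac{1}{\left(-76\right)^{2} + c{\left(-9,S{\left(-10 \right)} \right)}} = \frac{1}{\left(-76\right)^{2} + 1} = \frac{1}{5776 + 1} = \frac{1}{5777}$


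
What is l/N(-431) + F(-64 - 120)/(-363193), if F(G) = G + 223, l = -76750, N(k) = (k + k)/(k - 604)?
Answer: -14425344989934/156536183 ≈ -92153.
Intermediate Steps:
N(k) = 2*k/(-604 + k) (N(k) = (2*k)/(-604 + k) = 2*k/(-604 + k))
F(G) = 223 + G
l/N(-431) + F(-64 - 120)/(-363193) = -76750/(2*(-431)/(-604 - 431)) + (223 + (-64 - 120))/(-363193) = -76750/(2*(-431)/(-1035)) + (223 - 184)*(-1/363193) = -76750/(2*(-431)*(-1/1035)) + 39*(-1/363193) = -76750/862/1035 - 39/363193 = -76750*1035/862 - 39/363193 = -39718125/431 - 39/363193 = -14425344989934/156536183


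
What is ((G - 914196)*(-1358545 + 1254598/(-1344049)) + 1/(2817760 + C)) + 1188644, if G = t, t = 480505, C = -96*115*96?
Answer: 1392098039812734709651729/2362730618080 ≈ 5.8919e+11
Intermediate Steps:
C = -1059840 (C = -11040*96 = -1059840)
G = 480505
((G - 914196)*(-1358545 + 1254598/(-1344049)) + 1/(2817760 + C)) + 1188644 = ((480505 - 914196)*(-1358545 + 1254598/(-1344049)) + 1/(2817760 - 1059840)) + 1188644 = (-433691*(-1358545 + 1254598*(-1/1344049)) + 1/1757920) + 1188644 = (-433691*(-1358545 - 1254598/1344049) + 1/1757920) + 1188644 = (-433691*(-1825952303303/1344049) + 1/1757920) + 1188644 = (791899080371781373/1344049 + 1/1757920) + 1188644 = 1392095231367161912568209/2362730618080 + 1188644 = 1392098039812734709651729/2362730618080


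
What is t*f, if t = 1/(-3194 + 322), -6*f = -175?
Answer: -175/17232 ≈ -0.010156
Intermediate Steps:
f = 175/6 (f = -1/6*(-175) = 175/6 ≈ 29.167)
t = -1/2872 (t = 1/(-2872) = -1/2872 ≈ -0.00034819)
t*f = -1/2872*175/6 = -175/17232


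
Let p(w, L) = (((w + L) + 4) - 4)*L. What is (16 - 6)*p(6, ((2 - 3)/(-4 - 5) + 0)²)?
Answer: 4870/6561 ≈ 0.74226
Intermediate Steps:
p(w, L) = L*(L + w) (p(w, L) = (((L + w) + 4) - 4)*L = ((4 + L + w) - 4)*L = (L + w)*L = L*(L + w))
(16 - 6)*p(6, ((2 - 3)/(-4 - 5) + 0)²) = (16 - 6)*(((2 - 3)/(-4 - 5) + 0)²*(((2 - 3)/(-4 - 5) + 0)² + 6)) = 10*((-1/(-9) + 0)²*((-1/(-9) + 0)² + 6)) = 10*((-1*(-⅑) + 0)²*((-1*(-⅑) + 0)² + 6)) = 10*((⅑ + 0)²*((⅑ + 0)² + 6)) = 10*((⅑)²*((⅑)² + 6)) = 10*((1/81 + 6)/81) = 10*((1/81)*(487/81)) = 10*(487/6561) = 4870/6561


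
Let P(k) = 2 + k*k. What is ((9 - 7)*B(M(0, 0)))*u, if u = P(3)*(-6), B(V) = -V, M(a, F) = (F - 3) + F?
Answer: -396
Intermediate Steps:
M(a, F) = -3 + 2*F (M(a, F) = (-3 + F) + F = -3 + 2*F)
P(k) = 2 + k²
u = -66 (u = (2 + 3²)*(-6) = (2 + 9)*(-6) = 11*(-6) = -66)
((9 - 7)*B(M(0, 0)))*u = ((9 - 7)*(-(-3 + 2*0)))*(-66) = (2*(-(-3 + 0)))*(-66) = (2*(-1*(-3)))*(-66) = (2*3)*(-66) = 6*(-66) = -396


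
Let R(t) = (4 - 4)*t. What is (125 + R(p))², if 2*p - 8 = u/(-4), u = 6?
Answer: 15625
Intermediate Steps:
p = 13/4 (p = 4 + (6/(-4))/2 = 4 + (6*(-¼))/2 = 4 + (½)*(-3/2) = 4 - ¾ = 13/4 ≈ 3.2500)
R(t) = 0 (R(t) = 0*t = 0)
(125 + R(p))² = (125 + 0)² = 125² = 15625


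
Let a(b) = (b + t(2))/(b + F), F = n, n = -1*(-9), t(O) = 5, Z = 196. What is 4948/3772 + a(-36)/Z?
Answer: 6575437/4990356 ≈ 1.3176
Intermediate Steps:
n = 9
F = 9
a(b) = (5 + b)/(9 + b) (a(b) = (b + 5)/(b + 9) = (5 + b)/(9 + b))
4948/3772 + a(-36)/Z = 4948/3772 + ((5 - 36)/(9 - 36))/196 = 4948*(1/3772) + (-31/(-27))*(1/196) = 1237/943 - 1/27*(-31)*(1/196) = 1237/943 + (31/27)*(1/196) = 1237/943 + 31/5292 = 6575437/4990356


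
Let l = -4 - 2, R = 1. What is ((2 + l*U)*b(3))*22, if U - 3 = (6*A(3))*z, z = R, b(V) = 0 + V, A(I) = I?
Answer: -8184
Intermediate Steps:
b(V) = V
z = 1
U = 21 (U = 3 + (6*3)*1 = 3 + 18*1 = 3 + 18 = 21)
l = -6
((2 + l*U)*b(3))*22 = ((2 - 6*21)*3)*22 = ((2 - 126)*3)*22 = -124*3*22 = -372*22 = -8184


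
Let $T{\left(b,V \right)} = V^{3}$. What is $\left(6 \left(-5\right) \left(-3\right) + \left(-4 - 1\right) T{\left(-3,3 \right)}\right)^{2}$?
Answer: $2025$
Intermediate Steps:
$\left(6 \left(-5\right) \left(-3\right) + \left(-4 - 1\right) T{\left(-3,3 \right)}\right)^{2} = \left(6 \left(-5\right) \left(-3\right) + \left(-4 - 1\right) 3^{3}\right)^{2} = \left(\left(-30\right) \left(-3\right) - 135\right)^{2} = \left(90 - 135\right)^{2} = \left(-45\right)^{2} = 2025$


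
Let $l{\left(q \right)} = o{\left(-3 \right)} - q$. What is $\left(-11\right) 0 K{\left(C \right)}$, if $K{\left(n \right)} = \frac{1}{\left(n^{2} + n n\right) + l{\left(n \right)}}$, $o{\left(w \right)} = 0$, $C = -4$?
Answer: $0$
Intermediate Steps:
$l{\left(q \right)} = - q$ ($l{\left(q \right)} = 0 - q = - q$)
$K{\left(n \right)} = \frac{1}{- n + 2 n^{2}}$ ($K{\left(n \right)} = \frac{1}{\left(n^{2} + n n\right) - n} = \frac{1}{\left(n^{2} + n^{2}\right) - n} = \frac{1}{2 n^{2} - n} = \frac{1}{- n + 2 n^{2}}$)
$\left(-11\right) 0 K{\left(C \right)} = \left(-11\right) 0 \frac{1}{\left(-4\right) \left(-1 + 2 \left(-4\right)\right)} = 0 \left(- \frac{1}{4 \left(-1 - 8\right)}\right) = 0 \left(- \frac{1}{4 \left(-9\right)}\right) = 0 \left(\left(- \frac{1}{4}\right) \left(- \frac{1}{9}\right)\right) = 0 \cdot \frac{1}{36} = 0$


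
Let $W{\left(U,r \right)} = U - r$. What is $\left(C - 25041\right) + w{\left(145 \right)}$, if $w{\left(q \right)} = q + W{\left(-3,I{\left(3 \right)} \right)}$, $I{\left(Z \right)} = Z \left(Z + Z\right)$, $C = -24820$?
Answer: $-49737$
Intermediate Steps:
$I{\left(Z \right)} = 2 Z^{2}$ ($I{\left(Z \right)} = Z 2 Z = 2 Z^{2}$)
$w{\left(q \right)} = -21 + q$ ($w{\left(q \right)} = q - \left(3 + 2 \cdot 3^{2}\right) = q - \left(3 + 2 \cdot 9\right) = q - 21 = -21 + q$)
$\left(C - 25041\right) + w{\left(145 \right)} = \left(-24820 - 25041\right) + \left(-21 + 145\right) = -49861 + 124 = -49737$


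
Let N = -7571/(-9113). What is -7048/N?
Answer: -64228424/7571 ≈ -8483.5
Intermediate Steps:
N = 7571/9113 (N = -7571*(-1/9113) = 7571/9113 ≈ 0.83079)
-7048/N = -7048/7571/9113 = -7048*9113/7571 = -64228424/7571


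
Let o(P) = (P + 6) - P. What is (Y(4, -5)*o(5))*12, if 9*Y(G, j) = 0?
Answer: 0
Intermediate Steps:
o(P) = 6 (o(P) = (6 + P) - P = 6)
Y(G, j) = 0 (Y(G, j) = (⅑)*0 = 0)
(Y(4, -5)*o(5))*12 = (0*6)*12 = 0*12 = 0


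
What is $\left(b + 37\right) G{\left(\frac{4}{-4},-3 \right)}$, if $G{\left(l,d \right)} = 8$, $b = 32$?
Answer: $552$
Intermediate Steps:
$\left(b + 37\right) G{\left(\frac{4}{-4},-3 \right)} = \left(32 + 37\right) 8 = 69 \cdot 8 = 552$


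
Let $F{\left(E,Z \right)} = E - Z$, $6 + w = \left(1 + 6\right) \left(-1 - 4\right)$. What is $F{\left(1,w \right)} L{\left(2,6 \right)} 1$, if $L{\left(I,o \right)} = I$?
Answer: $84$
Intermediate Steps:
$w = -41$ ($w = -6 + \left(1 + 6\right) \left(-1 - 4\right) = -6 + 7 \left(-5\right) = -6 - 35 = -41$)
$F{\left(1,w \right)} L{\left(2,6 \right)} 1 = \left(1 - -41\right) 2 \cdot 1 = \left(1 + 41\right) 2 \cdot 1 = 42 \cdot 2 \cdot 1 = 84 \cdot 1 = 84$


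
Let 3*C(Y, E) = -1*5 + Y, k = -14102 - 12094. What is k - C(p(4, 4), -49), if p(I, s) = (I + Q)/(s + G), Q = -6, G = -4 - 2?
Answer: -78584/3 ≈ -26195.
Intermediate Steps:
k = -26196
G = -6
p(I, s) = (-6 + I)/(-6 + s) (p(I, s) = (I - 6)/(s - 6) = (-6 + I)/(-6 + s))
C(Y, E) = -5/3 + Y/3 (C(Y, E) = (-1*5 + Y)/3 = (-5 + Y)/3 = -5/3 + Y/3)
k - C(p(4, 4), -49) = -26196 - (-5/3 + ((-6 + 4)/(-6 + 4))/3) = -26196 - (-5/3 + (-2/(-2))/3) = -26196 - (-5/3 + (-½*(-2))/3) = -26196 - (-5/3 + (⅓)*1) = -26196 - (-5/3 + ⅓) = -26196 - 1*(-4/3) = -26196 + 4/3 = -78584/3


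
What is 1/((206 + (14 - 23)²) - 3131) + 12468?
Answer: 35458991/2844 ≈ 12468.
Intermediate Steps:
1/((206 + (14 - 23)²) - 3131) + 12468 = 1/((206 + (-9)²) - 3131) + 12468 = 1/((206 + 81) - 3131) + 12468 = 1/(287 - 3131) + 12468 = 1/(-2844) + 12468 = -1/2844 + 12468 = 35458991/2844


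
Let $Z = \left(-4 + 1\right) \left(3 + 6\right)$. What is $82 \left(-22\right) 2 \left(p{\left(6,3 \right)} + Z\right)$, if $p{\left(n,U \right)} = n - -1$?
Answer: $72160$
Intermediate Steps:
$p{\left(n,U \right)} = 1 + n$ ($p{\left(n,U \right)} = n + 1 = 1 + n$)
$Z = -27$ ($Z = \left(-3\right) 9 = -27$)
$82 \left(-22\right) 2 \left(p{\left(6,3 \right)} + Z\right) = 82 \left(-22\right) 2 \left(\left(1 + 6\right) - 27\right) = - 1804 \cdot 2 \left(7 - 27\right) = - 1804 \cdot 2 \left(-20\right) = \left(-1804\right) \left(-40\right) = 72160$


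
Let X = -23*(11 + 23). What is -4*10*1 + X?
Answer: -822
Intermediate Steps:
X = -782 (X = -23*34 = -782)
-4*10*1 + X = -4*10*1 - 782 = -40*1 - 782 = -40 - 782 = -822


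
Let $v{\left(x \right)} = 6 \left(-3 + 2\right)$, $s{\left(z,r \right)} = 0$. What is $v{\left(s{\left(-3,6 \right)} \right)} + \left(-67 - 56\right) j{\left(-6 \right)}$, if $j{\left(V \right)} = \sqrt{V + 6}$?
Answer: $-6$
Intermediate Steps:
$j{\left(V \right)} = \sqrt{6 + V}$
$v{\left(x \right)} = -6$ ($v{\left(x \right)} = 6 \left(-1\right) = -6$)
$v{\left(s{\left(-3,6 \right)} \right)} + \left(-67 - 56\right) j{\left(-6 \right)} = -6 + \left(-67 - 56\right) \sqrt{6 - 6} = -6 + \left(-67 - 56\right) \sqrt{0} = -6 - 0 = -6 + 0 = -6$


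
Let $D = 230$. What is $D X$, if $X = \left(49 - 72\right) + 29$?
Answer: $1380$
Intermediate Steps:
$X = 6$ ($X = -23 + 29 = 6$)
$D X = 230 \cdot 6 = 1380$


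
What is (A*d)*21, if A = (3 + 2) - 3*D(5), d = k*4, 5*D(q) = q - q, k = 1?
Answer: 420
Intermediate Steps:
D(q) = 0 (D(q) = (q - q)/5 = (1/5)*0 = 0)
d = 4 (d = 1*4 = 4)
A = 5 (A = (3 + 2) - 3*0 = 5 + 0 = 5)
(A*d)*21 = (5*4)*21 = 20*21 = 420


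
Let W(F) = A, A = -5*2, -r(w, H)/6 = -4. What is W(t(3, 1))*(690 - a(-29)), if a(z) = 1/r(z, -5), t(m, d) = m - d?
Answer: -82795/12 ≈ -6899.6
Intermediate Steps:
r(w, H) = 24 (r(w, H) = -6*(-4) = 24)
A = -10
W(F) = -10
a(z) = 1/24
W(t(3, 1))*(690 - a(-29)) = -10*(690 - 1*1/24) = -10*(690 - 1/24) = -10*16559/24 = -82795/12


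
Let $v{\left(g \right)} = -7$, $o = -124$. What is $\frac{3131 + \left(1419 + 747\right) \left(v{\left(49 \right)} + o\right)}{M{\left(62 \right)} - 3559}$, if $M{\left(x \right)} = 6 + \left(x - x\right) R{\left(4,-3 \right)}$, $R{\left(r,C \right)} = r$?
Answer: $\frac{280615}{3553} \approx 78.98$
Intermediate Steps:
$M{\left(x \right)} = 6$ ($M{\left(x \right)} = 6 + \left(x - x\right) 4 = 6 + 0 \cdot 4 = 6 + 0 = 6$)
$\frac{3131 + \left(1419 + 747\right) \left(v{\left(49 \right)} + o\right)}{M{\left(62 \right)} - 3559} = \frac{3131 + \left(1419 + 747\right) \left(-7 - 124\right)}{6 - 3559} = \frac{3131 + 2166 \left(-131\right)}{-3553} = \left(3131 - 283746\right) \left(- \frac{1}{3553}\right) = \left(-280615\right) \left(- \frac{1}{3553}\right) = \frac{280615}{3553}$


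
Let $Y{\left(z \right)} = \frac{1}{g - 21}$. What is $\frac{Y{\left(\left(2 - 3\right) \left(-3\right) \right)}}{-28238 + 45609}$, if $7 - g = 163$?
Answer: $- \frac{1}{3074667} \approx -3.2524 \cdot 10^{-7}$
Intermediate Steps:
$g = -156$ ($g = 7 - 163 = -156$)
$Y{\left(z \right)} = - \frac{1}{177}$ ($Y{\left(z \right)} = \frac{1}{-156 - 21} = \frac{1}{-177} = - \frac{1}{177}$)
$\frac{Y{\left(\left(2 - 3\right) \left(-3\right) \right)}}{-28238 + 45609} = - \frac{1}{177 \left(-28238 + 45609\right)} = - \frac{1}{177 \cdot 17371} = \left(- \frac{1}{177}\right) \frac{1}{17371} = - \frac{1}{3074667}$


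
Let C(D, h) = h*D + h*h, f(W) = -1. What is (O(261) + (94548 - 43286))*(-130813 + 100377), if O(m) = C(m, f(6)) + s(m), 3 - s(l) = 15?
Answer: -1551931640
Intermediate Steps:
s(l) = -12 (s(l) = 3 - 1*15 = 3 - 15 = -12)
C(D, h) = h**2 + D*h (C(D, h) = D*h + h**2 = h**2 + D*h)
O(m) = -11 - m (O(m) = -(m - 1) - 12 = -(-1 + m) - 12 = (1 - m) - 12 = -11 - m)
(O(261) + (94548 - 43286))*(-130813 + 100377) = ((-11 - 1*261) + (94548 - 43286))*(-130813 + 100377) = ((-11 - 261) + 51262)*(-30436) = (-272 + 51262)*(-30436) = 50990*(-30436) = -1551931640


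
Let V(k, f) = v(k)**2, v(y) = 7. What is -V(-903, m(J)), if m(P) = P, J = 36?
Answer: -49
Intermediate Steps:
V(k, f) = 49 (V(k, f) = 7**2 = 49)
-V(-903, m(J)) = -1*49 = -49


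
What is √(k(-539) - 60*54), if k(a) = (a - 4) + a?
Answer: I*√4322 ≈ 65.742*I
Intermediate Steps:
k(a) = -4 + 2*a (k(a) = (-4 + a) + a = -4 + 2*a)
√(k(-539) - 60*54) = √((-4 + 2*(-539)) - 60*54) = √((-4 - 1078) - 3240) = √(-1082 - 3240) = √(-4322) = I*√4322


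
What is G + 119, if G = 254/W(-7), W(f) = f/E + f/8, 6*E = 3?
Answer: 12129/119 ≈ 101.92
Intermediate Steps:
E = ½ (E = (⅙)*3 = ½ ≈ 0.50000)
W(f) = 17*f/8 (W(f) = f/(½) + f/8 = f*2 + f*(⅛) = 2*f + f/8 = 17*f/8)
G = -2032/119 (G = 254/(((17/8)*(-7))) = 254/(-119/8) = 254*(-8/119) = -2032/119 ≈ -17.076)
G + 119 = -2032/119 + 119 = 12129/119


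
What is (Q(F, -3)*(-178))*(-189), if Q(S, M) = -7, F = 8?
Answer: -235494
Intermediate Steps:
(Q(F, -3)*(-178))*(-189) = -7*(-178)*(-189) = 1246*(-189) = -235494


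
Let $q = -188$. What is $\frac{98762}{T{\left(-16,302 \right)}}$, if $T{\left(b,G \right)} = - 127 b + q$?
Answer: $\frac{49381}{922} \approx 53.559$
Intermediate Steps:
$T{\left(b,G \right)} = -188 - 127 b$ ($T{\left(b,G \right)} = - 127 b - 188 = -188 - 127 b$)
$\frac{98762}{T{\left(-16,302 \right)}} = \frac{98762}{-188 - -2032} = \frac{98762}{-188 + 2032} = \frac{98762}{1844} = 98762 \cdot \frac{1}{1844} = \frac{49381}{922}$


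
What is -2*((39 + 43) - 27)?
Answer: -110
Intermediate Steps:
-2*((39 + 43) - 27) = -2*(82 - 27) = -2*55 = -110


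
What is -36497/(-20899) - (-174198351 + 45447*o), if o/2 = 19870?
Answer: -34104355564174/20899 ≈ -1.6319e+9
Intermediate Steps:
o = 39740 (o = 2*19870 = 39740)
-36497/(-20899) - (-174198351 + 45447*o) = -36497/(-20899) - 45447/(1/(39740 - 3833)) = -36497*(-1/20899) - 45447/(1/35907) = 36497/20899 - 45447/1/35907 = 36497/20899 - 45447*35907 = 36497/20899 - 1631865429 = -34104355564174/20899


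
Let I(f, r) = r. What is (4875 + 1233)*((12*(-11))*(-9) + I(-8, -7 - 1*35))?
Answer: 6999768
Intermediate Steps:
(4875 + 1233)*((12*(-11))*(-9) + I(-8, -7 - 1*35)) = (4875 + 1233)*((12*(-11))*(-9) + (-7 - 1*35)) = 6108*(-132*(-9) + (-7 - 35)) = 6108*(1188 - 42) = 6108*1146 = 6999768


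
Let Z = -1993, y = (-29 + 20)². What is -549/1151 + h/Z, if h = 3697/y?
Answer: -92881964/185809383 ≈ -0.49988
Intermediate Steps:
y = 81 (y = (-9)² = 81)
h = 3697/81 ≈ 45.642
-549/1151 + h/Z = -549/1151 + (3697/81)/(-1993) = -549*1/1151 + (3697/81)*(-1/1993) = -549/1151 - 3697/161433 = -92881964/185809383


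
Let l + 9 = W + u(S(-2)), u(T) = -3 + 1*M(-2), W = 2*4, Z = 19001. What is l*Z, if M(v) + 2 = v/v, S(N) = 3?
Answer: -95005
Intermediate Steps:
W = 8
M(v) = -1 (M(v) = -2 + v/v = -2 + 1 = -1)
u(T) = -4 (u(T) = -3 + 1*(-1) = -3 - 1 = -4)
l = -5 (l = -9 + (8 - 4) = -9 + 4 = -5)
l*Z = -5*19001 = -95005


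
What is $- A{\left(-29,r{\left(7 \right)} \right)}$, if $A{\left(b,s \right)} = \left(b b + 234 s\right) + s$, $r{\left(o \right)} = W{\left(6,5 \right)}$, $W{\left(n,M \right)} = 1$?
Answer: $-1076$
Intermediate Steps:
$r{\left(o \right)} = 1$
$A{\left(b,s \right)} = b^{2} + 235 s$ ($A{\left(b,s \right)} = \left(b^{2} + 234 s\right) + s = b^{2} + 235 s$)
$- A{\left(-29,r{\left(7 \right)} \right)} = - (\left(-29\right)^{2} + 235 \cdot 1) = - (841 + 235) = \left(-1\right) 1076 = -1076$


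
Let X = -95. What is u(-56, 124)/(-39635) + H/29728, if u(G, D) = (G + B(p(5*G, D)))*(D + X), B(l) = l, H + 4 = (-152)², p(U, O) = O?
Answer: 214236221/294567320 ≈ 0.72729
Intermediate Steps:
H = 23100 (H = -4 + (-152)² = -4 + 23104 = 23100)
u(G, D) = (-95 + D)*(D + G) (u(G, D) = (G + D)*(D - 95) = (D + G)*(-95 + D) = (-95 + D)*(D + G))
u(-56, 124)/(-39635) + H/29728 = (124² - 95*124 - 95*(-56) + 124*(-56))/(-39635) + 23100/29728 = (15376 - 11780 + 5320 - 6944)*(-1/39635) + 23100*(1/29728) = 1972*(-1/39635) + 5775/7432 = -1972/39635 + 5775/7432 = 214236221/294567320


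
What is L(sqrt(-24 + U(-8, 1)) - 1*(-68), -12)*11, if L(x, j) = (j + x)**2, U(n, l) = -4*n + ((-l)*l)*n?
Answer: 39600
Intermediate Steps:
U(n, l) = -4*n - n*l**2 (U(n, l) = -4*n + (-l**2)*n = -4*n - n*l**2)
L(sqrt(-24 + U(-8, 1)) - 1*(-68), -12)*11 = (-12 + (sqrt(-24 - 1*(-8)*(4 + 1**2)) - 1*(-68)))**2*11 = (-12 + (sqrt(-24 - 1*(-8)*(4 + 1)) + 68))**2*11 = (-12 + (sqrt(-24 - 1*(-8)*5) + 68))**2*11 = (-12 + (sqrt(-24 + 40) + 68))**2*11 = (-12 + (sqrt(16) + 68))**2*11 = (-12 + (4 + 68))**2*11 = (-12 + 72)**2*11 = 60**2*11 = 3600*11 = 39600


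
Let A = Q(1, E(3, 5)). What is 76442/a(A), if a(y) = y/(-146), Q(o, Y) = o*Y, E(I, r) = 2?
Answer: -5580266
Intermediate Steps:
Q(o, Y) = Y*o
A = 2 (A = 2*1 = 2)
a(y) = -y/146 (a(y) = y*(-1/146) = -y/146)
76442/a(A) = 76442/((-1/146*2)) = 76442/(-1/73) = 76442*(-73) = -5580266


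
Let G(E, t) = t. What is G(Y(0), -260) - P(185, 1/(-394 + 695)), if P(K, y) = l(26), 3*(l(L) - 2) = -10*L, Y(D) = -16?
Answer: -526/3 ≈ -175.33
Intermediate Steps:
l(L) = 2 - 10*L/3 (l(L) = 2 + (-10*L)/3 = 2 - 10*L/3)
P(K, y) = -254/3 (P(K, y) = 2 - 10/3*26 = 2 - 260/3 = -254/3)
G(Y(0), -260) - P(185, 1/(-394 + 695)) = -260 - 1*(-254/3) = -260 + 254/3 = -526/3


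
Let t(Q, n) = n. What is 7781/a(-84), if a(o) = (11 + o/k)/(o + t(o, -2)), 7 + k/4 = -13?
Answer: -13383320/241 ≈ -55532.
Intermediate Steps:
k = -80 (k = -28 + 4*(-13) = -28 - 52 = -80)
a(o) = (11 - o/80)/(-2 + o) (a(o) = (11 + o/(-80))/(o - 2) = (11 + o*(-1/80))/(-2 + o) = (11 - o/80)/(-2 + o))
7781/a(-84) = 7781/(((880 - 1*(-84))/(80*(-2 - 84)))) = 7781/(((1/80)*(880 + 84)/(-86))) = 7781/(((1/80)*(-1/86)*964)) = 7781/(-241/1720) = 7781*(-1720/241) = -13383320/241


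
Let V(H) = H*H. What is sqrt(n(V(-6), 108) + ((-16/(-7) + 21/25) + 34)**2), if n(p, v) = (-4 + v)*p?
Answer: 43*sqrt(84841)/175 ≈ 71.570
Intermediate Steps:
V(H) = H**2
n(p, v) = p*(-4 + v)
sqrt(n(V(-6), 108) + ((-16/(-7) + 21/25) + 34)**2) = sqrt((-6)**2*(-4 + 108) + ((-16/(-7) + 21/25) + 34)**2) = sqrt(36*104 + ((-16*(-1/7) + 21*(1/25)) + 34)**2) = sqrt(3744 + ((16/7 + 21/25) + 34)**2) = sqrt(3744 + (547/175 + 34)**2) = sqrt(3744 + (6497/175)**2) = sqrt(3744 + 42211009/30625) = sqrt(156871009/30625) = 43*sqrt(84841)/175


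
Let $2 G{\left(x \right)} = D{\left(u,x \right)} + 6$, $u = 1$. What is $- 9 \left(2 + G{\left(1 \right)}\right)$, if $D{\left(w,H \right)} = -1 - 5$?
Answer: $-18$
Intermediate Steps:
$D{\left(w,H \right)} = -6$ ($D{\left(w,H \right)} = -1 - 5 = -6$)
$G{\left(x \right)} = 0$ ($G{\left(x \right)} = \frac{-6 + 6}{2} = \frac{1}{2} \cdot 0 = 0$)
$- 9 \left(2 + G{\left(1 \right)}\right) = - 9 \left(2 + 0\right) = \left(-9\right) 2 = -18$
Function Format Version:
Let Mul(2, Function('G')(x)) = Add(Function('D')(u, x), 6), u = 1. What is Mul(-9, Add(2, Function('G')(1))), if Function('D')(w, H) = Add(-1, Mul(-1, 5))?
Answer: -18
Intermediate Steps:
Function('D')(w, H) = -6 (Function('D')(w, H) = Add(-1, -5) = -6)
Function('G')(x) = 0 (Function('G')(x) = Mul(Rational(1, 2), Add(-6, 6)) = Mul(Rational(1, 2), 0) = 0)
Mul(-9, Add(2, Function('G')(1))) = Mul(-9, Add(2, 0)) = Mul(-9, 2) = -18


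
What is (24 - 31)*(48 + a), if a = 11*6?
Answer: -798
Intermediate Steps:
a = 66
(24 - 31)*(48 + a) = (24 - 31)*(48 + 66) = -7*114 = -798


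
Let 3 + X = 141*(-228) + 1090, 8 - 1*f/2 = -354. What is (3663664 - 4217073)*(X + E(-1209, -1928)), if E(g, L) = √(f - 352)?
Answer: 17189436949 - 1106818*√93 ≈ 1.7179e+10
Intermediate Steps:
f = 724 (f = 16 - 2*(-354) = 16 + 708 = 724)
E(g, L) = 2*√93 (E(g, L) = √(724 - 352) = √372 = 2*√93)
X = -31061 (X = -3 + (141*(-228) + 1090) = -3 + (-32148 + 1090) = -3 - 31058 = -31061)
(3663664 - 4217073)*(X + E(-1209, -1928)) = (3663664 - 4217073)*(-31061 + 2*√93) = -553409*(-31061 + 2*√93) = 17189436949 - 1106818*√93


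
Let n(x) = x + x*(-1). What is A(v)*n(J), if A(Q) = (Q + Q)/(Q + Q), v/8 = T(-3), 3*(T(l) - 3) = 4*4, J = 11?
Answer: 0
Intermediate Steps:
T(l) = 25/3 (T(l) = 3 + (4*4)/3 = 3 + (⅓)*16 = 3 + 16/3 = 25/3)
v = 200/3 (v = 8*(25/3) = 200/3 ≈ 66.667)
n(x) = 0 (n(x) = x - x = 0)
A(Q) = 1 (A(Q) = (2*Q)/((2*Q)) = (2*Q)*(1/(2*Q)) = 1)
A(v)*n(J) = 1*0 = 0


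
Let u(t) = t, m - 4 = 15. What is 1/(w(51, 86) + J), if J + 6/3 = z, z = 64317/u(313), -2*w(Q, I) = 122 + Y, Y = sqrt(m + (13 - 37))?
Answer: 55836696/7956416261 + 195938*I*sqrt(5)/7956416261 ≈ 0.0070178 + 5.5066e-5*I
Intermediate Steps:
m = 19 (m = 4 + 15 = 19)
Y = I*sqrt(5) (Y = sqrt(19 + (13 - 37)) = sqrt(19 - 24) = sqrt(-5) = I*sqrt(5) ≈ 2.2361*I)
w(Q, I) = -61 - I*sqrt(5)/2 (w(Q, I) = -(122 + I*sqrt(5))/2 = -61 - I*sqrt(5)/2)
z = 64317/313 ≈ 205.49
J = 63691/313 (J = -2 + 64317/313 = 63691/313 ≈ 203.49)
1/(w(51, 86) + J) = 1/((-61 - I*sqrt(5)/2) + 63691/313) = 1/(44598/313 - I*sqrt(5)/2)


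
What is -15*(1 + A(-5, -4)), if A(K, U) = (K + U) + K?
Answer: 195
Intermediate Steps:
A(K, U) = U + 2*K
-15*(1 + A(-5, -4)) = -15*(1 + (-4 + 2*(-5))) = -15*(1 + (-4 - 10)) = -15*(1 - 14) = -15*(-13) = 195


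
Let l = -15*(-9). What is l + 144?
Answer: 279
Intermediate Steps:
l = 135
l + 144 = 135 + 144 = 279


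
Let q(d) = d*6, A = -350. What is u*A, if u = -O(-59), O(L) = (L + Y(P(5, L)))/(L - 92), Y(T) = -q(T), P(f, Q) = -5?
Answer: 10150/151 ≈ 67.219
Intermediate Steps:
q(d) = 6*d
Y(T) = -6*T
O(L) = (30 + L)/(-92 + L) (O(L) = (L - 6*(-5))/(L - 92) = (L + 30)/(-92 + L) = (30 + L)/(-92 + L))
u = -29/151 (u = -(30 - 59)/(-92 - 59) = -(-29)/(-151) = -(-1)*(-29)/151 = -1*29/151 = -29/151 ≈ -0.19205)
u*A = -29/151*(-350) = 10150/151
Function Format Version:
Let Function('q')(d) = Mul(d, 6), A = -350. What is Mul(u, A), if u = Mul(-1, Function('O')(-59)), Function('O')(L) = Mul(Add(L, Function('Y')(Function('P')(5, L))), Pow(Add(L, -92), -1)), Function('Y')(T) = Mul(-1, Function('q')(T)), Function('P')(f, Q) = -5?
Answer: Rational(10150, 151) ≈ 67.219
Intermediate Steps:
Function('q')(d) = Mul(6, d)
Function('Y')(T) = Mul(-6, T) (Function('Y')(T) = Mul(-1, Mul(6, T)) = Mul(-6, T))
Function('O')(L) = Mul(Pow(Add(-92, L), -1), Add(30, L)) (Function('O')(L) = Mul(Add(L, Mul(-6, -5)), Pow(Add(L, -92), -1)) = Mul(Add(L, 30), Pow(Add(-92, L), -1)) = Mul(Add(30, L), Pow(Add(-92, L), -1)) = Mul(Pow(Add(-92, L), -1), Add(30, L)))
u = Rational(-29, 151) (u = Mul(-1, Mul(Pow(Add(-92, -59), -1), Add(30, -59))) = Mul(-1, Mul(Pow(-151, -1), -29)) = Mul(-1, Mul(Rational(-1, 151), -29)) = Mul(-1, Rational(29, 151)) = Rational(-29, 151) ≈ -0.19205)
Mul(u, A) = Mul(Rational(-29, 151), -350) = Rational(10150, 151)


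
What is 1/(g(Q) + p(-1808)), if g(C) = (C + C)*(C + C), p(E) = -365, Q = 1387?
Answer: 1/7694711 ≈ 1.2996e-7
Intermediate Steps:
g(C) = 4*C² (g(C) = (2*C)*(2*C) = 4*C²)
1/(g(Q) + p(-1808)) = 1/(4*1387² - 365) = 1/(4*1923769 - 365) = 1/(7695076 - 365) = 1/7694711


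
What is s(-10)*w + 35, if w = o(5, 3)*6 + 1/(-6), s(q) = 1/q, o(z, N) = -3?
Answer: 2209/60 ≈ 36.817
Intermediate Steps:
w = -109/6 (w = -3*6 + 1/(-6) = -18 - ⅙ = -109/6 ≈ -18.167)
s(-10)*w + 35 = -109/6/(-10) + 35 = -⅒*(-109/6) + 35 = 109/60 + 35 = 2209/60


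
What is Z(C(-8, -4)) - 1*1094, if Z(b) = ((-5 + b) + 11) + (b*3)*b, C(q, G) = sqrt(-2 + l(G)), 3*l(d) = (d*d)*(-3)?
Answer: -1142 + 3*I*sqrt(2) ≈ -1142.0 + 4.2426*I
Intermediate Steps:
l(d) = -d**2 (l(d) = ((d*d)*(-3))/3 = (d**2*(-3))/3 = (-3*d**2)/3 = -d**2)
C(q, G) = sqrt(-2 - G**2)
Z(b) = 6 + b + 3*b**2 (Z(b) = (6 + b) + (3*b)*b = (6 + b) + 3*b**2 = 6 + b + 3*b**2)
Z(C(-8, -4)) - 1*1094 = (6 + sqrt(-2 - 1*(-4)**2) + 3*(sqrt(-2 - 1*(-4)**2))**2) - 1*1094 = (6 + sqrt(-2 - 1*16) + 3*(sqrt(-2 - 1*16))**2) - 1094 = (6 + sqrt(-2 - 16) + 3*(sqrt(-2 - 16))**2) - 1094 = (6 + sqrt(-18) + 3*(sqrt(-18))**2) - 1094 = (6 + 3*I*sqrt(2) + 3*(3*I*sqrt(2))**2) - 1094 = (6 + 3*I*sqrt(2) + 3*(-18)) - 1094 = (6 + 3*I*sqrt(2) - 54) - 1094 = (-48 + 3*I*sqrt(2)) - 1094 = -1142 + 3*I*sqrt(2)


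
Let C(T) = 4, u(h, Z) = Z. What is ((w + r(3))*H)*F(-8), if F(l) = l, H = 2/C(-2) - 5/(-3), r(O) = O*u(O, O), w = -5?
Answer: -208/3 ≈ -69.333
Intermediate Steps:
r(O) = O² (r(O) = O*O = O²)
H = 13/6 (H = 2/4 - 5/(-3) = 2*(¼) - 5*(-⅓) = ½ + 5/3 = 13/6 ≈ 2.1667)
((w + r(3))*H)*F(-8) = ((-5 + 3²)*(13/6))*(-8) = ((-5 + 9)*(13/6))*(-8) = (4*(13/6))*(-8) = (26/3)*(-8) = -208/3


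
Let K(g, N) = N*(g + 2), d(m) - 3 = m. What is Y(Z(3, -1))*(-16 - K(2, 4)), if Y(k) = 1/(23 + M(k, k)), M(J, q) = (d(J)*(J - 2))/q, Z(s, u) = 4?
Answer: -64/53 ≈ -1.2075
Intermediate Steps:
d(m) = 3 + m
K(g, N) = N*(2 + g)
M(J, q) = (-2 + J)*(3 + J)/q (M(J, q) = ((3 + J)*(J - 2))/q = ((3 + J)*(-2 + J))/q = ((-2 + J)*(3 + J))/q = (-2 + J)*(3 + J)/q)
Y(k) = 1/(23 + (-2 + k)*(3 + k)/k)
Y(Z(3, -1))*(-16 - K(2, 4)) = (4/(-6 + 4**2 + 24*4))*(-16 - 4*(2 + 2)) = (4/(-6 + 16 + 96))*(-16 - 4*4) = (4/106)*(-16 - 1*16) = (4*(1/106))*(-16 - 16) = (2/53)*(-32) = -64/53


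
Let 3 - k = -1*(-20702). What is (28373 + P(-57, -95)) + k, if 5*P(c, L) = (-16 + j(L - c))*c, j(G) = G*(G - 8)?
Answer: -60354/5 ≈ -12071.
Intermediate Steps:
j(G) = G*(-8 + G)
k = -20699 (k = 3 - (-1)*(-20702) = 3 - 1*20702 = 3 - 20702 = -20699)
P(c, L) = c*(-16 + (L - c)*(-8 + L - c))/5 (P(c, L) = ((-16 + (L - c)*(-8 + (L - c)))*c)/5 = ((-16 + (L - c)*(-8 + L - c))*c)/5 = (c*(-16 + (L - c)*(-8 + L - c)))/5 = c*(-16 + (L - c)*(-8 + L - c))/5)
(28373 + P(-57, -95)) + k = (28373 - ⅕*(-57)*(16 + (-95 - 1*(-57))*(8 - 57 - 1*(-95)))) - 20699 = (28373 - ⅕*(-57)*(16 + (-95 + 57)*(8 - 57 + 95))) - 20699 = (28373 - ⅕*(-57)*(16 - 38*46)) - 20699 = (28373 - ⅕*(-57)*(16 - 1748)) - 20699 = (28373 - ⅕*(-57)*(-1732)) - 20699 = (28373 - 98724/5) - 20699 = 43141/5 - 20699 = -60354/5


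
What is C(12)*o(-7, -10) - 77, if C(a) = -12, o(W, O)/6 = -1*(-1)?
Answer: -149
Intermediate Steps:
o(W, O) = 6 (o(W, O) = 6*(-1*(-1)) = 6*1 = 6)
C(12)*o(-7, -10) - 77 = -12*6 - 77 = -72 - 77 = -149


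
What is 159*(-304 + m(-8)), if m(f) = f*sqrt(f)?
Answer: -48336 - 2544*I*sqrt(2) ≈ -48336.0 - 3597.8*I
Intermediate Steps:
m(f) = f**(3/2)
159*(-304 + m(-8)) = 159*(-304 + (-8)**(3/2)) = 159*(-304 - 16*I*sqrt(2)) = -48336 - 2544*I*sqrt(2)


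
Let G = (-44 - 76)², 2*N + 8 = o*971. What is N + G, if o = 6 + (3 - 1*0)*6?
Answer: 26048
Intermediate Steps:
o = 24 (o = 6 + (3 + 0)*6 = 6 + 3*6 = 6 + 18 = 24)
N = 11648 (N = -4 + (24*971)/2 = -4 + (½)*23304 = -4 + 11652 = 11648)
G = 14400 (G = (-120)² = 14400)
N + G = 11648 + 14400 = 26048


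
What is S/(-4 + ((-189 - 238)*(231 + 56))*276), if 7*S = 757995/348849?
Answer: -36095/3933101306424 ≈ -9.1772e-9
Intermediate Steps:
S = 36095/116283 (S = (757995/348849)/7 = (757995*(1/348849))/7 = (⅐)*(252665/116283) = 36095/116283 ≈ 0.31041)
S/(-4 + ((-189 - 238)*(231 + 56))*276) = 36095/(116283*(-4 + ((-189 - 238)*(231 + 56))*276)) = 36095/(116283*(-4 - 427*287*276)) = 36095/(116283*(-4 - 122549*276)) = 36095/(116283*(-4 - 33823524)) = (36095/116283)/(-33823528) = (36095/116283)*(-1/33823528) = -36095/3933101306424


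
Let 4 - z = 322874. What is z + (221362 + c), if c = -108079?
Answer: -209587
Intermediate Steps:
z = -322870 (z = 4 - 1*322874 = 4 - 322874 = -322870)
z + (221362 + c) = -322870 + (221362 - 108079) = -322870 + 113283 = -209587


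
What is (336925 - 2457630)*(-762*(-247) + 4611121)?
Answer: -10177973731175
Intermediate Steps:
(336925 - 2457630)*(-762*(-247) + 4611121) = -2120705*(188214 + 4611121) = -2120705*4799335 = -10177973731175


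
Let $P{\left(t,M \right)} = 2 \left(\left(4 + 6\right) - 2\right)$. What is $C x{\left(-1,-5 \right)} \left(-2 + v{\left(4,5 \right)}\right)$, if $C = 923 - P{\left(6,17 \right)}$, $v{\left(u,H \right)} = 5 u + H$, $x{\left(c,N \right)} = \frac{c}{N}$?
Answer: $\frac{20861}{5} \approx 4172.2$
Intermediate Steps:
$v{\left(u,H \right)} = H + 5 u$
$P{\left(t,M \right)} = 16$ ($P{\left(t,M \right)} = 2 \left(10 - 2\right) = 2 \cdot 8 = 16$)
$C = 907$ ($C = 923 - 16 = 907$)
$C x{\left(-1,-5 \right)} \left(-2 + v{\left(4,5 \right)}\right) = 907 - \frac{1}{-5} \left(-2 + \left(5 + 5 \cdot 4\right)\right) = 907 \left(-1\right) \left(- \frac{1}{5}\right) \left(-2 + \left(5 + 20\right)\right) = 907 \frac{-2 + 25}{5} = 907 \cdot \frac{1}{5} \cdot 23 = 907 \cdot \frac{23}{5} = \frac{20861}{5}$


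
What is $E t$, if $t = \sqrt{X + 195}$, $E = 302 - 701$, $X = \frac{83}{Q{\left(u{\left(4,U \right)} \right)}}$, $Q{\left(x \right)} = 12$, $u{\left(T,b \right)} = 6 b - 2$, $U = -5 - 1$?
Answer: $- \frac{133 \sqrt{7269}}{2} \approx -5669.7$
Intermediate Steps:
$U = -6$
$u{\left(T,b \right)} = -2 + 6 b$
$X = \frac{83}{12} \approx 6.9167$
$E = -399$
$t = \frac{\sqrt{7269}}{6}$ ($t = \sqrt{\frac{83}{12} + 195} = \sqrt{\frac{2423}{12}} = \frac{\sqrt{7269}}{6} \approx 14.21$)
$E t = - 399 \frac{\sqrt{7269}}{6} = - \frac{133 \sqrt{7269}}{2}$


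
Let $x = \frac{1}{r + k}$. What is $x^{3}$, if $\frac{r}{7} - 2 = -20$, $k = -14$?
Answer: $- \frac{1}{2744000} \approx -3.6443 \cdot 10^{-7}$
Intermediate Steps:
$r = -126$ ($r = 14 + 7 \left(-20\right) = 14 - 140 = -126$)
$x = - \frac{1}{140}$ ($x = \frac{1}{-126 - 14} = \frac{1}{-140} = - \frac{1}{140} \approx -0.0071429$)
$x^{3} = \left(- \frac{1}{140}\right)^{3} = - \frac{1}{2744000}$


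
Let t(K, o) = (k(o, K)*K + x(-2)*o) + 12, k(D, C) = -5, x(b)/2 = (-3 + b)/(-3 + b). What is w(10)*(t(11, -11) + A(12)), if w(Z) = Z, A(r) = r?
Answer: -530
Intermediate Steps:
x(b) = 2 (x(b) = 2*((-3 + b)/(-3 + b)) = 2*1 = 2)
t(K, o) = 12 - 5*K + 2*o (t(K, o) = (-5*K + 2*o) + 12 = 12 - 5*K + 2*o)
w(10)*(t(11, -11) + A(12)) = 10*((12 - 5*11 + 2*(-11)) + 12) = 10*((12 - 55 - 22) + 12) = 10*(-65 + 12) = 10*(-53) = -530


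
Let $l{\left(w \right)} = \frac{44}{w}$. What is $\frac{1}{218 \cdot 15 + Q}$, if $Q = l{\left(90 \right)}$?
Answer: $\frac{45}{147172} \approx 0.00030576$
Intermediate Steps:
$Q = \frac{22}{45}$ ($Q = \frac{44}{90} = 44 \cdot \frac{1}{90} = \frac{22}{45} \approx 0.48889$)
$\frac{1}{218 \cdot 15 + Q} = \frac{1}{218 \cdot 15 + \frac{22}{45}} = \frac{1}{3270 + \frac{22}{45}} = \frac{1}{\frac{147172}{45}} = \frac{45}{147172}$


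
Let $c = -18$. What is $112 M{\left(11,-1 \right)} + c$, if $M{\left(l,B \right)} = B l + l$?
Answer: $-18$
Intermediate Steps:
$M{\left(l,B \right)} = l + B l$
$112 M{\left(11,-1 \right)} + c = 112 \cdot 11 \left(1 - 1\right) - 18 = 112 \cdot 11 \cdot 0 - 18 = 112 \cdot 0 - 18 = 0 - 18 = -18$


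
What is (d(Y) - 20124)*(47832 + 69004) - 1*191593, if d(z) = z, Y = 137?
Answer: -2335392725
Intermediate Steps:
(d(Y) - 20124)*(47832 + 69004) - 1*191593 = (137 - 20124)*(47832 + 69004) - 1*191593 = -19987*116836 - 191593 = -2335201132 - 191593 = -2335392725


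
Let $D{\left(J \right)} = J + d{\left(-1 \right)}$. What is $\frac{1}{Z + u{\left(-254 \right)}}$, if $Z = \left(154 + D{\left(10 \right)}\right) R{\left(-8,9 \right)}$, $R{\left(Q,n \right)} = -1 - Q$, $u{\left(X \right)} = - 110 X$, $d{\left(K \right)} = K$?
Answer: $\frac{1}{29081} \approx 3.4387 \cdot 10^{-5}$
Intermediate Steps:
$D{\left(J \right)} = -1 + J$ ($D{\left(J \right)} = J - 1 = -1 + J$)
$Z = 1141$ ($Z = \left(154 + \left(-1 + 10\right)\right) \left(-1 - -8\right) = \left(154 + 9\right) \left(-1 + 8\right) = 163 \cdot 7 = 1141$)
$\frac{1}{Z + u{\left(-254 \right)}} = \frac{1}{1141 - -27940} = \frac{1}{1141 + 27940} = \frac{1}{29081}$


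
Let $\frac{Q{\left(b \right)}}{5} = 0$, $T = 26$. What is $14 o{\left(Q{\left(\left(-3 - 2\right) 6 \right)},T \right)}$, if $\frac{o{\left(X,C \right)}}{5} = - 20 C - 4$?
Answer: $-36680$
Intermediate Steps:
$Q{\left(b \right)} = 0$ ($Q{\left(b \right)} = 5 \cdot 0 = 0$)
$o{\left(X,C \right)} = -20 - 100 C$ ($o{\left(X,C \right)} = 5 \left(- 20 C - 4\right) = 5 \left(-4 - 20 C\right) = -20 - 100 C$)
$14 o{\left(Q{\left(\left(-3 - 2\right) 6 \right)},T \right)} = 14 \left(-20 - 2600\right) = 14 \left(-2620\right) = -36680$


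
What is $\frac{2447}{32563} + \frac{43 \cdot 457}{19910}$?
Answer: $\frac{688615283}{648329330} \approx 1.0621$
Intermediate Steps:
$\frac{2447}{32563} + \frac{43 \cdot 457}{19910} = 2447 \cdot \frac{1}{32563} + 19651 \cdot \frac{1}{19910} = \frac{2447}{32563} + \frac{19651}{19910} = \frac{688615283}{648329330}$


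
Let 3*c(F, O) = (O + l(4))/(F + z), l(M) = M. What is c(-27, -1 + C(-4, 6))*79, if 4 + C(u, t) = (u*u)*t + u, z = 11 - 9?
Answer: -7189/75 ≈ -95.853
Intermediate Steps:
z = 2
C(u, t) = -4 + u + t*u² (C(u, t) = -4 + ((u*u)*t + u) = -4 + (u²*t + u) = -4 + (t*u² + u) = -4 + (u + t*u²) = -4 + u + t*u²)
c(F, O) = (4 + O)/(3*(2 + F)) (c(F, O) = ((O + 4)/(F + 2))/3 = ((4 + O)/(2 + F))/3 = (4 + O)/(3*(2 + F)))
c(-27, -1 + C(-4, 6))*79 = ((4 + (-1 + (-4 - 4 + 6*(-4)²)))/(3*(2 - 27)))*79 = ((⅓)*(4 + (-1 + (-4 - 4 + 6*16)))/(-25))*79 = ((⅓)*(-1/25)*(4 + (-1 + (-4 - 4 + 96))))*79 = ((⅓)*(-1/25)*(4 + (-1 + 88)))*79 = ((⅓)*(-1/25)*(4 + 87))*79 = ((⅓)*(-1/25)*91)*79 = -91/75*79 = -7189/75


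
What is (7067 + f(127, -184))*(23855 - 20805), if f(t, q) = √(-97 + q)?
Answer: 21554350 + 3050*I*√281 ≈ 2.1554e+7 + 51127.0*I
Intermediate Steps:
(7067 + f(127, -184))*(23855 - 20805) = (7067 + √(-97 - 184))*(23855 - 20805) = (7067 + √(-281))*3050 = (7067 + I*√281)*3050 = 21554350 + 3050*I*√281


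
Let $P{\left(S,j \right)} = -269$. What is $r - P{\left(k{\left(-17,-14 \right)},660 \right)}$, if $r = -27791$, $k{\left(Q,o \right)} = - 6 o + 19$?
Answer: $-27522$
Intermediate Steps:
$k{\left(Q,o \right)} = 19 - 6 o$
$r - P{\left(k{\left(-17,-14 \right)},660 \right)} = -27791 - -269 = -27791 + 269 = -27522$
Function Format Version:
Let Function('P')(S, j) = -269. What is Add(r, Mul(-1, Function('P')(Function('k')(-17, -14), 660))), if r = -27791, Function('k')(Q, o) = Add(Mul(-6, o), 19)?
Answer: -27522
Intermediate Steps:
Function('k')(Q, o) = Add(19, Mul(-6, o))
Add(r, Mul(-1, Function('P')(Function('k')(-17, -14), 660))) = Add(-27791, Mul(-1, -269)) = Add(-27791, 269) = -27522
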